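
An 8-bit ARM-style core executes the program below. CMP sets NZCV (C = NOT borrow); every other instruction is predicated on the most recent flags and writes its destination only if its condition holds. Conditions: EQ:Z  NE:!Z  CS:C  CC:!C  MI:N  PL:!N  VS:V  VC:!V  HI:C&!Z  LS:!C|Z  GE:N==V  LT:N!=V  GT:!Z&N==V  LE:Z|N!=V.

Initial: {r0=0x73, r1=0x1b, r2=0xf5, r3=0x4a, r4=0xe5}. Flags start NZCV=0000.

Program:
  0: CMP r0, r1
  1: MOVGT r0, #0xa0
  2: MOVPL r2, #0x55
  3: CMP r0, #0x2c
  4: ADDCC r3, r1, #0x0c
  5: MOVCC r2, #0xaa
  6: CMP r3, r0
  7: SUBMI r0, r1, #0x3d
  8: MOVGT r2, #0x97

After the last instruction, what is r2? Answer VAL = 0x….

0: ✓ CMP  NZCV=0010
1: ✓ MOVGT  r0←0xa0
2: ✓ MOVPL  r2←0x55
3: ✓ CMP  NZCV=0011
4: · ADDCC
5: · MOVCC
6: ✓ CMP  NZCV=1001
7: ✓ SUBMI  r0←0xde
8: ✓ MOVGT  r2←0x97

VAL = 0x97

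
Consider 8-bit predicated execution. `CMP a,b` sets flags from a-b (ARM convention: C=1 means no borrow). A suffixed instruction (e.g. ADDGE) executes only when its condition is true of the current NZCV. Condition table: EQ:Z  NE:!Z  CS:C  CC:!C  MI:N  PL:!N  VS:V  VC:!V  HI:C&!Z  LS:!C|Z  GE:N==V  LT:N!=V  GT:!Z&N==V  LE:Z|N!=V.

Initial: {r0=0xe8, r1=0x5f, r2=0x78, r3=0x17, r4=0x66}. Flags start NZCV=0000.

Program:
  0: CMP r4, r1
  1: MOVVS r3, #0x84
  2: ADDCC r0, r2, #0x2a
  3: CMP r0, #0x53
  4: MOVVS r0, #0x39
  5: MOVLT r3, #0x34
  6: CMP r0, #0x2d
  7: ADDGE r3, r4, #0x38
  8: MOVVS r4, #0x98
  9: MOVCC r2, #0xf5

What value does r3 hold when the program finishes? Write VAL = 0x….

VAL = 0x34

[0] flags=0010 → (cmp)
[1] flags=0010 VS?F → skip
[2] flags=0010 CC?F → skip
[3] flags=1010 → (cmp)
[4] flags=1010 VS?F → skip
[5] flags=1010 LT?T → r3=0x34
[6] flags=1010 → (cmp)
[7] flags=1010 GE?F → skip
[8] flags=1010 VS?F → skip
[9] flags=1010 CC?F → skip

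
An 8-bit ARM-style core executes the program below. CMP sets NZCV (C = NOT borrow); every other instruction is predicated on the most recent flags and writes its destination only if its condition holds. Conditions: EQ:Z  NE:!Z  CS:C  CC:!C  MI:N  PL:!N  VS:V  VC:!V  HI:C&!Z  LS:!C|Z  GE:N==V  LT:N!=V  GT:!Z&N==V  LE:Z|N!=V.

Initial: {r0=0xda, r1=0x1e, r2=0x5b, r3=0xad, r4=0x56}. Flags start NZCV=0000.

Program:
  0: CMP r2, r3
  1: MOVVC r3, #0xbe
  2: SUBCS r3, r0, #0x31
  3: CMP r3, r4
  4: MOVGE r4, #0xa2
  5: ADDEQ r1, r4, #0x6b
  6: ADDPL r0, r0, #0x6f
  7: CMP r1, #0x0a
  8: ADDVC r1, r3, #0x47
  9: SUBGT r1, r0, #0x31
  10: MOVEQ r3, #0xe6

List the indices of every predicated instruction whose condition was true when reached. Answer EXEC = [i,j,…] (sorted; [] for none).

EXEC = [6,8,9]

[0] flags=1001 → (cmp)
[1] flags=1001 VC?F → skip
[2] flags=1001 CS?F → skip
[3] flags=0011 → (cmp)
[4] flags=0011 GE?F → skip
[5] flags=0011 EQ?F → skip
[6] flags=0011 PL?T → r0=0x49
[7] flags=0010 → (cmp)
[8] flags=0010 VC?T → r1=0xf4
[9] flags=0010 GT?T → r1=0x18
[10] flags=0010 EQ?F → skip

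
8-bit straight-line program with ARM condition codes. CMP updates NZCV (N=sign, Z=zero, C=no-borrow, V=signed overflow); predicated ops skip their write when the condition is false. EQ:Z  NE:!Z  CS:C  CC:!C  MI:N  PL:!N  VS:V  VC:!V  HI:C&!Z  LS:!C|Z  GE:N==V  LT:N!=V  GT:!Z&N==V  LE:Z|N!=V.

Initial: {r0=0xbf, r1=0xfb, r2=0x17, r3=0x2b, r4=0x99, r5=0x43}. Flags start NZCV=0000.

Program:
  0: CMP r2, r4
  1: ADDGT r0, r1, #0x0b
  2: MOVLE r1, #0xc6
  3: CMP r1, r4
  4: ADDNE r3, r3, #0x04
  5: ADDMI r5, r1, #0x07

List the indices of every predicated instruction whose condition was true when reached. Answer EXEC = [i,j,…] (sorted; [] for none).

EXEC = [1,4]

[0] flags=0000 → (cmp)
[1] flags=0000 GT?T → r0=0x06
[2] flags=0000 LE?F → skip
[3] flags=0010 → (cmp)
[4] flags=0010 NE?T → r3=0x2f
[5] flags=0010 MI?F → skip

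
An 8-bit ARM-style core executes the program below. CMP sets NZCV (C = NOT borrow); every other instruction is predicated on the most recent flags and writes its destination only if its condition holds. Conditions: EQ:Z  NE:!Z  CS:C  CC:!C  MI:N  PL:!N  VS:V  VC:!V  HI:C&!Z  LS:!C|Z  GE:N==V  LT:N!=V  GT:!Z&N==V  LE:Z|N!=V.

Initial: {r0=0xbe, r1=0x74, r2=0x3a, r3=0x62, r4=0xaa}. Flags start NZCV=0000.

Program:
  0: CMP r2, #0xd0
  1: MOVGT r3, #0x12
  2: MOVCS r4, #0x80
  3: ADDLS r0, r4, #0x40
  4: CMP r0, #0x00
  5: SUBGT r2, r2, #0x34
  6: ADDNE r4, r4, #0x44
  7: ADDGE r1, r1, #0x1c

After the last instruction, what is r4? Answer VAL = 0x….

VAL = 0xee

[0] flags=0000 → (cmp)
[1] flags=0000 GT?T → r3=0x12
[2] flags=0000 CS?F → skip
[3] flags=0000 LS?T → r0=0xea
[4] flags=1010 → (cmp)
[5] flags=1010 GT?F → skip
[6] flags=1010 NE?T → r4=0xee
[7] flags=1010 GE?F → skip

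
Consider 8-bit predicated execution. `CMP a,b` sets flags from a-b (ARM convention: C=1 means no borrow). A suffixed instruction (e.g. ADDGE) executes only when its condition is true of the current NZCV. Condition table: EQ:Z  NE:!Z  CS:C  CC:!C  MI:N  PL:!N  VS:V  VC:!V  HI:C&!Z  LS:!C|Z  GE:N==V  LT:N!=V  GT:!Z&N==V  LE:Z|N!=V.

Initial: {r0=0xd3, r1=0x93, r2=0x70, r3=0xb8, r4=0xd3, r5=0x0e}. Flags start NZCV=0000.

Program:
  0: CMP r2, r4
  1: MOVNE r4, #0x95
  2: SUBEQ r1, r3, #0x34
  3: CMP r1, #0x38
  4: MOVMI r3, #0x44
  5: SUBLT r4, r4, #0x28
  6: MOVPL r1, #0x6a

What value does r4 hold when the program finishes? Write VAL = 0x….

[0] flags=1001 → (cmp)
[1] flags=1001 NE?T → r4=0x95
[2] flags=1001 EQ?F → skip
[3] flags=0011 → (cmp)
[4] flags=0011 MI?F → skip
[5] flags=0011 LT?T → r4=0x6d
[6] flags=0011 PL?T → r1=0x6a

VAL = 0x6d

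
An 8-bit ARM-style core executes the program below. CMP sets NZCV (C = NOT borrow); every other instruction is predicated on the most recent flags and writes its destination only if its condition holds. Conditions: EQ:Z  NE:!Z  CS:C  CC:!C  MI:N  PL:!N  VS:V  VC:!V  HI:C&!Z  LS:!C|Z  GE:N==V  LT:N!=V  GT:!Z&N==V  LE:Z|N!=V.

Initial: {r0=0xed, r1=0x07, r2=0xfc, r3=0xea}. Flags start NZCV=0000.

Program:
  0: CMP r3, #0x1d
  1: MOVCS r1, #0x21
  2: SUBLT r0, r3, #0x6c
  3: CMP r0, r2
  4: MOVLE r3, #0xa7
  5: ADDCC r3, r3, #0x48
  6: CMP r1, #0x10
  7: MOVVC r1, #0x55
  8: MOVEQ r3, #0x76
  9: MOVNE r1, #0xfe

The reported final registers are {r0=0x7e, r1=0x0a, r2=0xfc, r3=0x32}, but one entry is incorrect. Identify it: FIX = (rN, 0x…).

[0] flags=1010 → (cmp)
[1] flags=1010 CS?T → r1=0x21
[2] flags=1010 LT?T → r0=0x7e
[3] flags=1001 → (cmp)
[4] flags=1001 LE?F → skip
[5] flags=1001 CC?T → r3=0x32
[6] flags=0010 → (cmp)
[7] flags=0010 VC?T → r1=0x55
[8] flags=0010 EQ?F → skip
[9] flags=0010 NE?T → r1=0xfe

FIX = (r1, 0xfe)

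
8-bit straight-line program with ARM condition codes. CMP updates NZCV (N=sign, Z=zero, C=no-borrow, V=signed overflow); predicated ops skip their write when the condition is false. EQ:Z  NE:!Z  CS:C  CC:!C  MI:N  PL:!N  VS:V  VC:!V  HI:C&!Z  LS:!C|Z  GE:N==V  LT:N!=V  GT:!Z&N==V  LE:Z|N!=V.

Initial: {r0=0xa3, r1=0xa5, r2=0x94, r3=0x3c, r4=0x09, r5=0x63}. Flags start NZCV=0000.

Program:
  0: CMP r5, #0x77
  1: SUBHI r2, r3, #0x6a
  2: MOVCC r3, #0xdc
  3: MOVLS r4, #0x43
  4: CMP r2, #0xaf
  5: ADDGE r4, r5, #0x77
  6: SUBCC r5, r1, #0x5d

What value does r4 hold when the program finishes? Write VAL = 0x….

VAL = 0x43

[0] flags=1000 → (cmp)
[1] flags=1000 HI?F → skip
[2] flags=1000 CC?T → r3=0xdc
[3] flags=1000 LS?T → r4=0x43
[4] flags=1000 → (cmp)
[5] flags=1000 GE?F → skip
[6] flags=1000 CC?T → r5=0x48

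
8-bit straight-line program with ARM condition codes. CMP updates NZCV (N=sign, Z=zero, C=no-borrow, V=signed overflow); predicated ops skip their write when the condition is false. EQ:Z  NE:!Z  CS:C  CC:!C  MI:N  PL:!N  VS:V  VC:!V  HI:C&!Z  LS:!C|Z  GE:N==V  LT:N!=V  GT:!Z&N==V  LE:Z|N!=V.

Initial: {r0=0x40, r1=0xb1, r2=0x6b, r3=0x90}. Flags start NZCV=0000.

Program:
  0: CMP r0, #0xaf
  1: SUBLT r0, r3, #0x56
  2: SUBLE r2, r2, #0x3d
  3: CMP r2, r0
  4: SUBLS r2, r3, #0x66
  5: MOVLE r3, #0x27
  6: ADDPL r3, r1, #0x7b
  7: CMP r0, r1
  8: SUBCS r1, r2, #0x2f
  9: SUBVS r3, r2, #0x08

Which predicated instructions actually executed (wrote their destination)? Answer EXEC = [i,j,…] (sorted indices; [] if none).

[0] flags=1001 → (cmp)
[1] flags=1001 LT?F → skip
[2] flags=1001 LE?F → skip
[3] flags=0010 → (cmp)
[4] flags=0010 LS?F → skip
[5] flags=0010 LE?F → skip
[6] flags=0010 PL?T → r3=0x2c
[7] flags=1001 → (cmp)
[8] flags=1001 CS?F → skip
[9] flags=1001 VS?T → r3=0x63

EXEC = [6,9]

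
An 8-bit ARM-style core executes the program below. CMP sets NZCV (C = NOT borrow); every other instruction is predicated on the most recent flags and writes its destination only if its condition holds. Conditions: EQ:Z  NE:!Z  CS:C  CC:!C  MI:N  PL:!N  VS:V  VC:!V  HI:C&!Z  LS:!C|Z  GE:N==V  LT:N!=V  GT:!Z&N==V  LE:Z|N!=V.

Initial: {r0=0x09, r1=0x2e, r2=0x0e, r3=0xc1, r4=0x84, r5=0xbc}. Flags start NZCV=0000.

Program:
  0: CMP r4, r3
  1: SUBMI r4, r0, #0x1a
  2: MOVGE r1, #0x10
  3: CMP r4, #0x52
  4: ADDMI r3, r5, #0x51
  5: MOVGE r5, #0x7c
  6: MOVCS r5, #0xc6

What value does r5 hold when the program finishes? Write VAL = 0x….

[0] flags=1000 → (cmp)
[1] flags=1000 MI?T → r4=0xef
[2] flags=1000 GE?F → skip
[3] flags=1010 → (cmp)
[4] flags=1010 MI?T → r3=0x0d
[5] flags=1010 GE?F → skip
[6] flags=1010 CS?T → r5=0xc6

VAL = 0xc6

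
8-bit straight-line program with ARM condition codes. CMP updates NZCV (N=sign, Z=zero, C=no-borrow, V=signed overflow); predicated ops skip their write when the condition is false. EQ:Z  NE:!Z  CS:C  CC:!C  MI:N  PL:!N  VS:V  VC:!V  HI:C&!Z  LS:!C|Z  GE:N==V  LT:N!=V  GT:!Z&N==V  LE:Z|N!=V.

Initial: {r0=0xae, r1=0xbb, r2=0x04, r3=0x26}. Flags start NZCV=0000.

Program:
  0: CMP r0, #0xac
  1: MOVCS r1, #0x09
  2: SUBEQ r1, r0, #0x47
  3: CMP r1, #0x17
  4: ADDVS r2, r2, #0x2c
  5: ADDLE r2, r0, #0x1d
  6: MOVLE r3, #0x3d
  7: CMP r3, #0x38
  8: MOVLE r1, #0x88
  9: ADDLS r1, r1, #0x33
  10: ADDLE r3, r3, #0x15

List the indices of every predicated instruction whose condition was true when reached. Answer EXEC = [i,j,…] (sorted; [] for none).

[0] flags=0010 → (cmp)
[1] flags=0010 CS?T → r1=0x09
[2] flags=0010 EQ?F → skip
[3] flags=1000 → (cmp)
[4] flags=1000 VS?F → skip
[5] flags=1000 LE?T → r2=0xcb
[6] flags=1000 LE?T → r3=0x3d
[7] flags=0010 → (cmp)
[8] flags=0010 LE?F → skip
[9] flags=0010 LS?F → skip
[10] flags=0010 LE?F → skip

EXEC = [1,5,6]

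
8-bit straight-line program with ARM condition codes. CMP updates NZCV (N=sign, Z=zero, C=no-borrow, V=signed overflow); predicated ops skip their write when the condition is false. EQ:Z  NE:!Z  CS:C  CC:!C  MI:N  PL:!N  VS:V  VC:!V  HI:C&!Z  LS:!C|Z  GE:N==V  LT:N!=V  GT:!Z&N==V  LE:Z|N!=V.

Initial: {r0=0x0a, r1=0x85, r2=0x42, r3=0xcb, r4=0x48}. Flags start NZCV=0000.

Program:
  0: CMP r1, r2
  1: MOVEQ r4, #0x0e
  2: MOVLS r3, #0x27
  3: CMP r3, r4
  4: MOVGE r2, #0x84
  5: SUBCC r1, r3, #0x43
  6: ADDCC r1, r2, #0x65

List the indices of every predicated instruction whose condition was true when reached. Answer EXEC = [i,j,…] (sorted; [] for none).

0: ✓ CMP  NZCV=0011
1: · MOVEQ
2: · MOVLS
3: ✓ CMP  NZCV=1010
4: · MOVGE
5: · SUBCC
6: · ADDCC

EXEC = []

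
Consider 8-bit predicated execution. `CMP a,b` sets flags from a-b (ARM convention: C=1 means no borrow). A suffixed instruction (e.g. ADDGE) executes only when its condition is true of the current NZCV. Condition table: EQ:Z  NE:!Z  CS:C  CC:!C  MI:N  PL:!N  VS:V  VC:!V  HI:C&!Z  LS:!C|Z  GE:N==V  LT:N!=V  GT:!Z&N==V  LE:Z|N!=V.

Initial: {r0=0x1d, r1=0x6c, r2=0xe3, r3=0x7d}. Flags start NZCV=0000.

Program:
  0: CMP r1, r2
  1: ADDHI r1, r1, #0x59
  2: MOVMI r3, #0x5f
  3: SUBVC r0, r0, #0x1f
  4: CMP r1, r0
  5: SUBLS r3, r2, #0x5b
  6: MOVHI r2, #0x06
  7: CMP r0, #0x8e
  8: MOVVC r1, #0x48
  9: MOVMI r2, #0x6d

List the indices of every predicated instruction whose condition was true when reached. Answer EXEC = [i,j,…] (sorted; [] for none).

[0] flags=1001 → (cmp)
[1] flags=1001 HI?F → skip
[2] flags=1001 MI?T → r3=0x5f
[3] flags=1001 VC?F → skip
[4] flags=0010 → (cmp)
[5] flags=0010 LS?F → skip
[6] flags=0010 HI?T → r2=0x06
[7] flags=1001 → (cmp)
[8] flags=1001 VC?F → skip
[9] flags=1001 MI?T → r2=0x6d

EXEC = [2,6,9]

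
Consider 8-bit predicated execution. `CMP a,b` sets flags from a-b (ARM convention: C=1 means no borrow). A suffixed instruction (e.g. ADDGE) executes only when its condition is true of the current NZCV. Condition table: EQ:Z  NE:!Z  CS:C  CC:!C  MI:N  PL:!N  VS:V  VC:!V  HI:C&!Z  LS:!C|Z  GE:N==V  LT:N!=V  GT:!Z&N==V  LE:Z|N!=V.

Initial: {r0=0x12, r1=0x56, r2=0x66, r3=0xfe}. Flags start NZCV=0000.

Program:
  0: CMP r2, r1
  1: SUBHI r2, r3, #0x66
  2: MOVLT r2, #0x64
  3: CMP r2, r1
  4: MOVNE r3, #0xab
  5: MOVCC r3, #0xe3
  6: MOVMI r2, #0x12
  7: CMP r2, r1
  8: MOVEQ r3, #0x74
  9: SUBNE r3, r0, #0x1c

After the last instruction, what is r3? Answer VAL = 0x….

[0] flags=0010 → (cmp)
[1] flags=0010 HI?T → r2=0x98
[2] flags=0010 LT?F → skip
[3] flags=0011 → (cmp)
[4] flags=0011 NE?T → r3=0xab
[5] flags=0011 CC?F → skip
[6] flags=0011 MI?F → skip
[7] flags=0011 → (cmp)
[8] flags=0011 EQ?F → skip
[9] flags=0011 NE?T → r3=0xf6

VAL = 0xf6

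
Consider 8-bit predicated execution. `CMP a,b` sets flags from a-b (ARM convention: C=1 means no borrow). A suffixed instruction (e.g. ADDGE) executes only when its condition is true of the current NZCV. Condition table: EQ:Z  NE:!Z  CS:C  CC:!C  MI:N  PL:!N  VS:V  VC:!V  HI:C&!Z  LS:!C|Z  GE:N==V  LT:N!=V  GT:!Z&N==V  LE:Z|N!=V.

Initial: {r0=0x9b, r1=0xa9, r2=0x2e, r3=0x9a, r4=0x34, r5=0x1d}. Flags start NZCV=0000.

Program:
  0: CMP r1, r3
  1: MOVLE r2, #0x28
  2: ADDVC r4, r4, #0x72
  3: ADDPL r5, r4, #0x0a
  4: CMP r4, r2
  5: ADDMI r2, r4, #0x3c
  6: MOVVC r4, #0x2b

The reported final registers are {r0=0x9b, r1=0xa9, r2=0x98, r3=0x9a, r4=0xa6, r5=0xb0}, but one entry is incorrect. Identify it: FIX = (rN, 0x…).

0: ✓ CMP  NZCV=0010
1: · MOVLE
2: ✓ ADDVC  r4←0xa6
3: ✓ ADDPL  r5←0xb0
4: ✓ CMP  NZCV=0011
5: · ADDMI
6: · MOVVC

FIX = (r2, 0x2e)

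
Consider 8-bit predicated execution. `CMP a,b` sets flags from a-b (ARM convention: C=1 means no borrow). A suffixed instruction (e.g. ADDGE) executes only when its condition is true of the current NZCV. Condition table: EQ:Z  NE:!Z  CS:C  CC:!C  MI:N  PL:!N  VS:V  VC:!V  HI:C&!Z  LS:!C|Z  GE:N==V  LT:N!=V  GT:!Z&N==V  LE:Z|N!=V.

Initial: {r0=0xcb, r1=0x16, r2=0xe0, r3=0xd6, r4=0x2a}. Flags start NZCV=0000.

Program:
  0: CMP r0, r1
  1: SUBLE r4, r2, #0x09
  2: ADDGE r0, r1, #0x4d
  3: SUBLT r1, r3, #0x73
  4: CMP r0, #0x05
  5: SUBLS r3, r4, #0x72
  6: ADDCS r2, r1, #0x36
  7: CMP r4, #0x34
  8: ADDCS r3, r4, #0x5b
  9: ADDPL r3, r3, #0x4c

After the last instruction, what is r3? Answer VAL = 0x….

VAL = 0x32

0: ✓ CMP  NZCV=1010
1: ✓ SUBLE  r4←0xd7
2: · ADDGE
3: ✓ SUBLT  r1←0x63
4: ✓ CMP  NZCV=1010
5: · SUBLS
6: ✓ ADDCS  r2←0x99
7: ✓ CMP  NZCV=1010
8: ✓ ADDCS  r3←0x32
9: · ADDPL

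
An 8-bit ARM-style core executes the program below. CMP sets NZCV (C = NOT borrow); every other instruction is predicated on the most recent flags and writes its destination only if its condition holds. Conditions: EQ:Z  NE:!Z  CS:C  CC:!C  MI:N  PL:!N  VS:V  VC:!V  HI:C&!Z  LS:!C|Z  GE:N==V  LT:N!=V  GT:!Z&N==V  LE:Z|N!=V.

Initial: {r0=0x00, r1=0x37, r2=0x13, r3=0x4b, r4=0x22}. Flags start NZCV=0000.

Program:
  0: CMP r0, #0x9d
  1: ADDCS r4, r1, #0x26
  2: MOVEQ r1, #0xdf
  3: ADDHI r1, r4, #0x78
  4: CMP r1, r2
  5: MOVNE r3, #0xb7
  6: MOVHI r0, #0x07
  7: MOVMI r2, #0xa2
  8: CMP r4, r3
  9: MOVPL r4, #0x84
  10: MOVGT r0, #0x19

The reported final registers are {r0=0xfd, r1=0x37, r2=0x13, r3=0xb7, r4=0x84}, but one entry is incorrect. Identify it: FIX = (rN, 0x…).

0: ✓ CMP  NZCV=0000
1: · ADDCS
2: · MOVEQ
3: · ADDHI
4: ✓ CMP  NZCV=0010
5: ✓ MOVNE  r3←0xb7
6: ✓ MOVHI  r0←0x07
7: · MOVMI
8: ✓ CMP  NZCV=0000
9: ✓ MOVPL  r4←0x84
10: ✓ MOVGT  r0←0x19

FIX = (r0, 0x19)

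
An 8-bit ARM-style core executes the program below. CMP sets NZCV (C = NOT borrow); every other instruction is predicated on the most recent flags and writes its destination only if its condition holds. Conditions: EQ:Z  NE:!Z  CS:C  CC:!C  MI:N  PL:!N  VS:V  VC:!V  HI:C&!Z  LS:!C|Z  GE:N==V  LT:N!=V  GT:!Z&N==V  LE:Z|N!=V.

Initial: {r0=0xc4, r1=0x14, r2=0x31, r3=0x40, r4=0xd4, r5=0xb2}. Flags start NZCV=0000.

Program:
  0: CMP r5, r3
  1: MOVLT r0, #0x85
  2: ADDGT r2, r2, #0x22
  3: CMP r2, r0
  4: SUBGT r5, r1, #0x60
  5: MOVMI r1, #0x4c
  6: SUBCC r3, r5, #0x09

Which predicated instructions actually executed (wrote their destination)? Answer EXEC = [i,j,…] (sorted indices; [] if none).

[0] flags=0011 → (cmp)
[1] flags=0011 LT?T → r0=0x85
[2] flags=0011 GT?F → skip
[3] flags=1001 → (cmp)
[4] flags=1001 GT?T → r5=0xb4
[5] flags=1001 MI?T → r1=0x4c
[6] flags=1001 CC?T → r3=0xab

EXEC = [1,4,5,6]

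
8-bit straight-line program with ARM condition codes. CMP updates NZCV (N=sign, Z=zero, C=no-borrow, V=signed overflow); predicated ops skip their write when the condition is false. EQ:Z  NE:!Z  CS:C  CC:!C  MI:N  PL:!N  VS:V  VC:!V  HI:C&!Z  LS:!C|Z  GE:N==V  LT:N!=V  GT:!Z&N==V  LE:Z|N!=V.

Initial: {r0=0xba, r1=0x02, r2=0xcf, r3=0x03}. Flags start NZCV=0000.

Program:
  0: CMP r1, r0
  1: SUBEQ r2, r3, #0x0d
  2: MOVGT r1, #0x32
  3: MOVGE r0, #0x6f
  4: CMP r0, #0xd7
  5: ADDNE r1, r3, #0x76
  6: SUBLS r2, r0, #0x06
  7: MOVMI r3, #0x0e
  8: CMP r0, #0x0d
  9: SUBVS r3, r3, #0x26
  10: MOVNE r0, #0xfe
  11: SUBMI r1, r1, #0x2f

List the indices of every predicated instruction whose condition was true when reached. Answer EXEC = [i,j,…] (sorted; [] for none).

[0] flags=0000 → (cmp)
[1] flags=0000 EQ?F → skip
[2] flags=0000 GT?T → r1=0x32
[3] flags=0000 GE?T → r0=0x6f
[4] flags=1001 → (cmp)
[5] flags=1001 NE?T → r1=0x79
[6] flags=1001 LS?T → r2=0x69
[7] flags=1001 MI?T → r3=0x0e
[8] flags=0010 → (cmp)
[9] flags=0010 VS?F → skip
[10] flags=0010 NE?T → r0=0xfe
[11] flags=0010 MI?F → skip

EXEC = [2,3,5,6,7,10]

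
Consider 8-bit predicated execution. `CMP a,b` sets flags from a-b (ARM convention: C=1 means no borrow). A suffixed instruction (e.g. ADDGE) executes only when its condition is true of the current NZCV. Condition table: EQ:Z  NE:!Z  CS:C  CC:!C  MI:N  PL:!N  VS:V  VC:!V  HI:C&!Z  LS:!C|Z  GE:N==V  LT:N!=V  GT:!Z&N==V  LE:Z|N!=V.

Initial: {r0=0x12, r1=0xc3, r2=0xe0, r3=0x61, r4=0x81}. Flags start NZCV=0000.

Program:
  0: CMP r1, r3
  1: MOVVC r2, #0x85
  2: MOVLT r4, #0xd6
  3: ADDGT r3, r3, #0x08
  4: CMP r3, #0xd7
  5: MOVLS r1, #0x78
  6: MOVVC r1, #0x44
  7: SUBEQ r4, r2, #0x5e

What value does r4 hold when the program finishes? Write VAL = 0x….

[0] flags=0011 → (cmp)
[1] flags=0011 VC?F → skip
[2] flags=0011 LT?T → r4=0xd6
[3] flags=0011 GT?F → skip
[4] flags=1001 → (cmp)
[5] flags=1001 LS?T → r1=0x78
[6] flags=1001 VC?F → skip
[7] flags=1001 EQ?F → skip

VAL = 0xd6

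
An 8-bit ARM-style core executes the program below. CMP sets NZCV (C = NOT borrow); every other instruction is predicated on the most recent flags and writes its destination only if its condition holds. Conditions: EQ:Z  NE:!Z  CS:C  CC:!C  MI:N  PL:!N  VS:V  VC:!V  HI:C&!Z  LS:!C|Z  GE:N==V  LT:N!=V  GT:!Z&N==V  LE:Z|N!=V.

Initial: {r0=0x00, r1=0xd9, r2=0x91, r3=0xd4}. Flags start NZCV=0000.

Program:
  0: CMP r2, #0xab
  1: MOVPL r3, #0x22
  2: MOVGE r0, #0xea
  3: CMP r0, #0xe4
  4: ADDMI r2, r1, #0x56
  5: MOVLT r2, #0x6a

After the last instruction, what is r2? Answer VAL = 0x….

VAL = 0x91

0: ✓ CMP  NZCV=1000
1: · MOVPL
2: · MOVGE
3: ✓ CMP  NZCV=0000
4: · ADDMI
5: · MOVLT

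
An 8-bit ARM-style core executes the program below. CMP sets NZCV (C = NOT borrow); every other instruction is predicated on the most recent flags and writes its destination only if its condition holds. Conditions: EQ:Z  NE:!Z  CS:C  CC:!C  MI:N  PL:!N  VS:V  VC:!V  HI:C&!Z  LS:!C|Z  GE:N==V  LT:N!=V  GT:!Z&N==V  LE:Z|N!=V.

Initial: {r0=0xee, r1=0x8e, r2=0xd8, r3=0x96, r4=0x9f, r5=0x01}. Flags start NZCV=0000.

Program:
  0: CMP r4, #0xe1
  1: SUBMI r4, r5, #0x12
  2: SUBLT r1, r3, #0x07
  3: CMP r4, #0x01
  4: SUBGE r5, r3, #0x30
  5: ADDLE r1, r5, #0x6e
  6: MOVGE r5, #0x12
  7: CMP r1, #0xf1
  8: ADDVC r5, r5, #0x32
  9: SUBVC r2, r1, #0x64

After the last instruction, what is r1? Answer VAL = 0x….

[0] flags=1000 → (cmp)
[1] flags=1000 MI?T → r4=0xef
[2] flags=1000 LT?T → r1=0x8f
[3] flags=1010 → (cmp)
[4] flags=1010 GE?F → skip
[5] flags=1010 LE?T → r1=0x6f
[6] flags=1010 GE?F → skip
[7] flags=0000 → (cmp)
[8] flags=0000 VC?T → r5=0x33
[9] flags=0000 VC?T → r2=0x0b

VAL = 0x6f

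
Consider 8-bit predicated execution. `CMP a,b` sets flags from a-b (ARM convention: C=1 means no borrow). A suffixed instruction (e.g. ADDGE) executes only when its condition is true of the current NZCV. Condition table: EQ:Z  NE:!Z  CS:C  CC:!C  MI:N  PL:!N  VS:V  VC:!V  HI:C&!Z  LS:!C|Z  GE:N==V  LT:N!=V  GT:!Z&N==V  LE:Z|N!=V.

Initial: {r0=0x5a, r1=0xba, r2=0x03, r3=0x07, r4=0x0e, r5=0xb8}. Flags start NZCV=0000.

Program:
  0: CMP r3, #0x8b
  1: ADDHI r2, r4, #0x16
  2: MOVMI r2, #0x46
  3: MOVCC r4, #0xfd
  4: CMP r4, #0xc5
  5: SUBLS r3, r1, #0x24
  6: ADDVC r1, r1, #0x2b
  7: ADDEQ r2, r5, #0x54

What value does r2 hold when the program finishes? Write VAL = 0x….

0: ✓ CMP  NZCV=0000
1: · ADDHI
2: · MOVMI
3: ✓ MOVCC  r4←0xfd
4: ✓ CMP  NZCV=0010
5: · SUBLS
6: ✓ ADDVC  r1←0xe5
7: · ADDEQ

VAL = 0x03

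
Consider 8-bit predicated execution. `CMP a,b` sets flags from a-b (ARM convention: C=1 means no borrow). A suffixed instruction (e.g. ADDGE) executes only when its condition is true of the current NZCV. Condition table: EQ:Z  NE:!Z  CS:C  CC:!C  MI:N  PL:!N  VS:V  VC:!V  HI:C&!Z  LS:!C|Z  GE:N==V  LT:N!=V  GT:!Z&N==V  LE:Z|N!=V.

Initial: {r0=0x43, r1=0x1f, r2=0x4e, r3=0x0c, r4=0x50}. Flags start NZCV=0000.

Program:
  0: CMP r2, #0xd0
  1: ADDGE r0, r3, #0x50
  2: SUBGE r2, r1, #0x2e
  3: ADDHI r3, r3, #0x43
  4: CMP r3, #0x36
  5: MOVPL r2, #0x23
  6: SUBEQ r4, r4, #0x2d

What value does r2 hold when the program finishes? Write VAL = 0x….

VAL = 0xf1

[0] flags=0000 → (cmp)
[1] flags=0000 GE?T → r0=0x5c
[2] flags=0000 GE?T → r2=0xf1
[3] flags=0000 HI?F → skip
[4] flags=1000 → (cmp)
[5] flags=1000 PL?F → skip
[6] flags=1000 EQ?F → skip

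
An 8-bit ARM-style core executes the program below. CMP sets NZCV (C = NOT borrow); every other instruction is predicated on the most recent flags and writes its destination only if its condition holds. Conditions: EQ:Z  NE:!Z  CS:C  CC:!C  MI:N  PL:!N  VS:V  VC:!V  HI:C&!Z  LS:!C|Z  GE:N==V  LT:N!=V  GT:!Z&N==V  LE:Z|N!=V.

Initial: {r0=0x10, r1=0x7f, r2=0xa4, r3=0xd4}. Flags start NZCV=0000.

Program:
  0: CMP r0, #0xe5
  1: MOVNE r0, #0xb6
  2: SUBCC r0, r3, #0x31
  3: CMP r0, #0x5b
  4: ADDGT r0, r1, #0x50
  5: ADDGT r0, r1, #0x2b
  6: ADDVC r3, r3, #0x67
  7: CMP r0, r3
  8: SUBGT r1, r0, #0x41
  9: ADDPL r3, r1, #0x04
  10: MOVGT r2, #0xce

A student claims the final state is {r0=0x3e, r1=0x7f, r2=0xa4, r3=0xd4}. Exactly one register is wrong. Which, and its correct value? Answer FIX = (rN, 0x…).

0: ✓ CMP  NZCV=0000
1: ✓ MOVNE  r0←0xb6
2: ✓ SUBCC  r0←0xa3
3: ✓ CMP  NZCV=0011
4: · ADDGT
5: · ADDGT
6: · ADDVC
7: ✓ CMP  NZCV=1000
8: · SUBGT
9: · ADDPL
10: · MOVGT

FIX = (r0, 0xa3)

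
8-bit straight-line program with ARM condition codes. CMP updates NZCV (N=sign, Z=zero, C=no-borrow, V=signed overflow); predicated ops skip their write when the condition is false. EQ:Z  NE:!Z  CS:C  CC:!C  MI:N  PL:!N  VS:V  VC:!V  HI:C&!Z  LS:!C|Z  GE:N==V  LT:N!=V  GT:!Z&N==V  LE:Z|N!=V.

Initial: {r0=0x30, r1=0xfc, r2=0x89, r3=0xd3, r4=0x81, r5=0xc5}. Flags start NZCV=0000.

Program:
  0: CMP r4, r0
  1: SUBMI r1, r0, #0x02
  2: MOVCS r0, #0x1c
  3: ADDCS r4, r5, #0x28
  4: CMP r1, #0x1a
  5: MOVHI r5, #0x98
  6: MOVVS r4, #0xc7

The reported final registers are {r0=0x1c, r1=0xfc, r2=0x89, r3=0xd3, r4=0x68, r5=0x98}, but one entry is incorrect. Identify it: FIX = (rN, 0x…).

FIX = (r4, 0xed)

0: ✓ CMP  NZCV=0011
1: · SUBMI
2: ✓ MOVCS  r0←0x1c
3: ✓ ADDCS  r4←0xed
4: ✓ CMP  NZCV=1010
5: ✓ MOVHI  r5←0x98
6: · MOVVS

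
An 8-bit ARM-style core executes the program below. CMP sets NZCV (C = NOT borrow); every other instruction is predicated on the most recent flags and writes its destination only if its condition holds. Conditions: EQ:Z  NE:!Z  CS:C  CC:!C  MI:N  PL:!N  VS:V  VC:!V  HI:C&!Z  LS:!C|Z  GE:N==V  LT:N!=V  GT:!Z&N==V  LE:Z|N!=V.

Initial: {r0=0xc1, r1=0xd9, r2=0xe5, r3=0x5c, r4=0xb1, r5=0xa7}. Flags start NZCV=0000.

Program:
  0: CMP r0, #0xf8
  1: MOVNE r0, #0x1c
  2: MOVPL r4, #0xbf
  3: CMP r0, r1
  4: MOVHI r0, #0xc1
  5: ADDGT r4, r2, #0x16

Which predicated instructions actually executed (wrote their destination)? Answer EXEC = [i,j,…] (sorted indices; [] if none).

EXEC = [1,5]

0: ✓ CMP  NZCV=1000
1: ✓ MOVNE  r0←0x1c
2: · MOVPL
3: ✓ CMP  NZCV=0000
4: · MOVHI
5: ✓ ADDGT  r4←0xfb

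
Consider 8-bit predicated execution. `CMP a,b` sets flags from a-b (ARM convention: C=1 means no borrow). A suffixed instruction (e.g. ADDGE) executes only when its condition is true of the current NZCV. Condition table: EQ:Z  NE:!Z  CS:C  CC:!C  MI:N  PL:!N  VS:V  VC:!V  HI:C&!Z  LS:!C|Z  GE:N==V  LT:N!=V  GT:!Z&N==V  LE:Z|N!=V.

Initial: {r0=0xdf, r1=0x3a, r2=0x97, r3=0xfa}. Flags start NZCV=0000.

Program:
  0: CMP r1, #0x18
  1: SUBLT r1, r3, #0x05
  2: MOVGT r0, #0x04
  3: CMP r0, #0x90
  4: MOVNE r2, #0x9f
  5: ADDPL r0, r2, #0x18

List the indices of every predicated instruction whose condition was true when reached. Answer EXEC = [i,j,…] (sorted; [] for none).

[0] flags=0010 → (cmp)
[1] flags=0010 LT?F → skip
[2] flags=0010 GT?T → r0=0x04
[3] flags=0000 → (cmp)
[4] flags=0000 NE?T → r2=0x9f
[5] flags=0000 PL?T → r0=0xb7

EXEC = [2,4,5]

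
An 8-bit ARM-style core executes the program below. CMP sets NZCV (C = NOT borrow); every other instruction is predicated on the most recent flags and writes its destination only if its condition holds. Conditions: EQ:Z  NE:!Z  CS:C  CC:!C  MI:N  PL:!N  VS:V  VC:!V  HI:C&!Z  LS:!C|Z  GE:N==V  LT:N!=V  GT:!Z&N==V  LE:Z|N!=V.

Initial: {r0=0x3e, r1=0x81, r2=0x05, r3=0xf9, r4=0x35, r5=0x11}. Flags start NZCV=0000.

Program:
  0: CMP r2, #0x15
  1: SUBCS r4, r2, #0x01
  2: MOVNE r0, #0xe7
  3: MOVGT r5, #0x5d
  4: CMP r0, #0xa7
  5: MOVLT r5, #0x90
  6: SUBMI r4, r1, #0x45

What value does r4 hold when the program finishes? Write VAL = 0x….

VAL = 0x35

[0] flags=1000 → (cmp)
[1] flags=1000 CS?F → skip
[2] flags=1000 NE?T → r0=0xe7
[3] flags=1000 GT?F → skip
[4] flags=0010 → (cmp)
[5] flags=0010 LT?F → skip
[6] flags=0010 MI?F → skip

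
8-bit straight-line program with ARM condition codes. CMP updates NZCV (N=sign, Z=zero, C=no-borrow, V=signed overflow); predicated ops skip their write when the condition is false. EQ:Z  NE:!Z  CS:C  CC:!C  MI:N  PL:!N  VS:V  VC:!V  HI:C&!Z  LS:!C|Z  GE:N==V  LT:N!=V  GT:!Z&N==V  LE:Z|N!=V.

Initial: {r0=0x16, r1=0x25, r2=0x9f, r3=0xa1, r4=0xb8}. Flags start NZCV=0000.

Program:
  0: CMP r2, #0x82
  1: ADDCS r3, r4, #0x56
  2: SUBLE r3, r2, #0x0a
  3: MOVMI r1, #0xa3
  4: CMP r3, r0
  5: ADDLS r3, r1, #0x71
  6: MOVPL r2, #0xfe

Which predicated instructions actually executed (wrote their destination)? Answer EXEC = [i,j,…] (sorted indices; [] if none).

EXEC = [1,5]

[0] flags=0010 → (cmp)
[1] flags=0010 CS?T → r3=0x0e
[2] flags=0010 LE?F → skip
[3] flags=0010 MI?F → skip
[4] flags=1000 → (cmp)
[5] flags=1000 LS?T → r3=0x96
[6] flags=1000 PL?F → skip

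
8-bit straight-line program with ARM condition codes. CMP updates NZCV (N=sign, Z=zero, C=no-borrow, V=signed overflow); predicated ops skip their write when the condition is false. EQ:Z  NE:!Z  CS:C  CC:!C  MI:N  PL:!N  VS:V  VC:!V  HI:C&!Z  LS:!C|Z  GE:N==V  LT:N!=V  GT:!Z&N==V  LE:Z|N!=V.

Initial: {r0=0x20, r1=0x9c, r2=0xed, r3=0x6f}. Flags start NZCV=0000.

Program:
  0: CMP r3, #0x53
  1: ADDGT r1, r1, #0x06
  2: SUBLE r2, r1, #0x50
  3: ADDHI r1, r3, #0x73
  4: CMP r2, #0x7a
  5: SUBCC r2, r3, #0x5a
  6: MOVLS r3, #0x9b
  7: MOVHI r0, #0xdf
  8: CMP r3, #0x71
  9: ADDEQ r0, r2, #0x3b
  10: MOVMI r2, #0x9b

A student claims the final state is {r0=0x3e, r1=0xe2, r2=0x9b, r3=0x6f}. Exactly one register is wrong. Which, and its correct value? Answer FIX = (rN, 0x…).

[0] flags=0010 → (cmp)
[1] flags=0010 GT?T → r1=0xa2
[2] flags=0010 LE?F → skip
[3] flags=0010 HI?T → r1=0xe2
[4] flags=0011 → (cmp)
[5] flags=0011 CC?F → skip
[6] flags=0011 LS?F → skip
[7] flags=0011 HI?T → r0=0xdf
[8] flags=1000 → (cmp)
[9] flags=1000 EQ?F → skip
[10] flags=1000 MI?T → r2=0x9b

FIX = (r0, 0xdf)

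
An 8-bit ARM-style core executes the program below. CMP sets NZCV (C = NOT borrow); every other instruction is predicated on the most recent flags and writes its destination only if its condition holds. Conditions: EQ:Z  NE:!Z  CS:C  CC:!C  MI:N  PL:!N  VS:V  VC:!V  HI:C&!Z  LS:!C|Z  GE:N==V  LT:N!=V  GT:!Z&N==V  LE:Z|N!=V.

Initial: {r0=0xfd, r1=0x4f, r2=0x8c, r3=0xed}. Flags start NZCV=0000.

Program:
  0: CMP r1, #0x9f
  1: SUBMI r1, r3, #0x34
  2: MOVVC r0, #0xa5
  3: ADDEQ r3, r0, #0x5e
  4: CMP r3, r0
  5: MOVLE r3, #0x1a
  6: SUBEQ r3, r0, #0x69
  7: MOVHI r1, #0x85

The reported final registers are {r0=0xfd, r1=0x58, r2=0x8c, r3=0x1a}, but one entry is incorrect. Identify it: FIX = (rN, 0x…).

0: ✓ CMP  NZCV=1001
1: ✓ SUBMI  r1←0xb9
2: · MOVVC
3: · ADDEQ
4: ✓ CMP  NZCV=1000
5: ✓ MOVLE  r3←0x1a
6: · SUBEQ
7: · MOVHI

FIX = (r1, 0xb9)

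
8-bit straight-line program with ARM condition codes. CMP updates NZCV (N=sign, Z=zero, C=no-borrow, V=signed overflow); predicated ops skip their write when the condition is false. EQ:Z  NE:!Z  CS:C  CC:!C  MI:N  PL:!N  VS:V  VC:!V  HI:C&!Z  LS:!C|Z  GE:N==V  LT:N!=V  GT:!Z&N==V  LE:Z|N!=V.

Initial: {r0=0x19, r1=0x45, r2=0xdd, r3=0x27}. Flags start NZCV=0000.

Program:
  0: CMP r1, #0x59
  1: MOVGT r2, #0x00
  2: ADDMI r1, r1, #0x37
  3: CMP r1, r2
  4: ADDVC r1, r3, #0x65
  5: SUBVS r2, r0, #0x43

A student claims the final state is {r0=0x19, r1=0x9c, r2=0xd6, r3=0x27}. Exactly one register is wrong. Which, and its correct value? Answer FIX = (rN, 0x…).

FIX = (r1, 0x7c)

0: ✓ CMP  NZCV=1000
1: · MOVGT
2: ✓ ADDMI  r1←0x7c
3: ✓ CMP  NZCV=1001
4: · ADDVC
5: ✓ SUBVS  r2←0xd6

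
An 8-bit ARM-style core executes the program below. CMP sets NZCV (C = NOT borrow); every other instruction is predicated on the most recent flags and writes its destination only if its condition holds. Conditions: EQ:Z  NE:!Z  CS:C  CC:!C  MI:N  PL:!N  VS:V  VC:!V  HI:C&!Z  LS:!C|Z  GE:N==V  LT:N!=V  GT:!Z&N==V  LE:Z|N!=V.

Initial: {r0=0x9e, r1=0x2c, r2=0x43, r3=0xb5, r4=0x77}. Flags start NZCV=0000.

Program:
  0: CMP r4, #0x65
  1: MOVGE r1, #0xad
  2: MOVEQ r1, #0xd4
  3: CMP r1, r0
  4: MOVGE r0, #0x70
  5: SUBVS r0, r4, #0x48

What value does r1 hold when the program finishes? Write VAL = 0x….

[0] flags=0010 → (cmp)
[1] flags=0010 GE?T → r1=0xad
[2] flags=0010 EQ?F → skip
[3] flags=0010 → (cmp)
[4] flags=0010 GE?T → r0=0x70
[5] flags=0010 VS?F → skip

VAL = 0xad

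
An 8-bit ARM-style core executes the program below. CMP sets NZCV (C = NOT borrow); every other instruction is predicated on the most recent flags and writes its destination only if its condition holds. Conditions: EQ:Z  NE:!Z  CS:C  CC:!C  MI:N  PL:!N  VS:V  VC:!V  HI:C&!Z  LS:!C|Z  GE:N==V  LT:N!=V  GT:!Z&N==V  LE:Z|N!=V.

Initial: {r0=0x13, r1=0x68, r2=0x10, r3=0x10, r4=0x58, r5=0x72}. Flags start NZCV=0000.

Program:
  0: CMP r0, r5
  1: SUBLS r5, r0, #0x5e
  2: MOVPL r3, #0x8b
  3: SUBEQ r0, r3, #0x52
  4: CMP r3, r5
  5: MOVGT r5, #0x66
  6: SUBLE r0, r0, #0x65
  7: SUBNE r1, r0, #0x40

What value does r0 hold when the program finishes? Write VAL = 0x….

0: ✓ CMP  NZCV=1000
1: ✓ SUBLS  r5←0xb5
2: · MOVPL
3: · SUBEQ
4: ✓ CMP  NZCV=0000
5: ✓ MOVGT  r5←0x66
6: · SUBLE
7: ✓ SUBNE  r1←0xd3

VAL = 0x13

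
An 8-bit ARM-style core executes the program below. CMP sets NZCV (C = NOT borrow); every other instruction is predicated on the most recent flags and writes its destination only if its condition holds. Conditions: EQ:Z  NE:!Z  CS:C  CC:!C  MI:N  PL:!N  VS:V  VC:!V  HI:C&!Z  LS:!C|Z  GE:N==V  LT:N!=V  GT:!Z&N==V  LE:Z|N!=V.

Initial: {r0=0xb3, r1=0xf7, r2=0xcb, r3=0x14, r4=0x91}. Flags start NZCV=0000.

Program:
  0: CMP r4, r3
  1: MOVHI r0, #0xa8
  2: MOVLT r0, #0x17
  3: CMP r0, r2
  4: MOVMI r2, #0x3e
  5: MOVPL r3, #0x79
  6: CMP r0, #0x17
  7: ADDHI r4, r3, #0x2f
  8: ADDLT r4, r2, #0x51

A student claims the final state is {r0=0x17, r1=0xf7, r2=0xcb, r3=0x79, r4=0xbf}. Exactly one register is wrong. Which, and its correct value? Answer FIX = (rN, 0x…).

FIX = (r4, 0x91)

0: ✓ CMP  NZCV=0011
1: ✓ MOVHI  r0←0xa8
2: ✓ MOVLT  r0←0x17
3: ✓ CMP  NZCV=0000
4: · MOVMI
5: ✓ MOVPL  r3←0x79
6: ✓ CMP  NZCV=0110
7: · ADDHI
8: · ADDLT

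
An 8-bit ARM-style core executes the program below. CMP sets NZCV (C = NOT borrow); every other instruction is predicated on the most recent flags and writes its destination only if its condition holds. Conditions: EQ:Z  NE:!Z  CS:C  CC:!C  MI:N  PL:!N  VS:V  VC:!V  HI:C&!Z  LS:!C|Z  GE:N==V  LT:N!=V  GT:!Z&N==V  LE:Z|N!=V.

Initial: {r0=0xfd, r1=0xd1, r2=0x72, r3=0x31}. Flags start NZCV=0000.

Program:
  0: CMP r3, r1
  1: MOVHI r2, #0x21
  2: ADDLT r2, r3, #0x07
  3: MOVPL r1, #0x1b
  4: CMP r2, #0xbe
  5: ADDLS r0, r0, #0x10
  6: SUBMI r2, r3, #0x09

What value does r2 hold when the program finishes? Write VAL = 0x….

0: ✓ CMP  NZCV=0000
1: · MOVHI
2: · ADDLT
3: ✓ MOVPL  r1←0x1b
4: ✓ CMP  NZCV=1001
5: ✓ ADDLS  r0←0x0d
6: ✓ SUBMI  r2←0x28

VAL = 0x28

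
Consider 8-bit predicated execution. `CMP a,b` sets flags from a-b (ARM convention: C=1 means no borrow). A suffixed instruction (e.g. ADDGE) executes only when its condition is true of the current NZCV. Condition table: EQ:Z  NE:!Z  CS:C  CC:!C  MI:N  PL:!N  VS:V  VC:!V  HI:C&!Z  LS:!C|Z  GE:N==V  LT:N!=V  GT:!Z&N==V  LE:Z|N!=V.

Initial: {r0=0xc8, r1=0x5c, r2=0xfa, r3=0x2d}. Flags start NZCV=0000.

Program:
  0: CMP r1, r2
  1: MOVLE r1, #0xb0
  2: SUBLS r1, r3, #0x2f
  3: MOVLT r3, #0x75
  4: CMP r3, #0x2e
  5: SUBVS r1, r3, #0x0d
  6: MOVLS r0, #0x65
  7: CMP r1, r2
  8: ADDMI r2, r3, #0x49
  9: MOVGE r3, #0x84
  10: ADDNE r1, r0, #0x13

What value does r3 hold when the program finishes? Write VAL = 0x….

VAL = 0x84

0: ✓ CMP  NZCV=0000
1: · MOVLE
2: ✓ SUBLS  r1←0xfe
3: · MOVLT
4: ✓ CMP  NZCV=1000
5: · SUBVS
6: ✓ MOVLS  r0←0x65
7: ✓ CMP  NZCV=0010
8: · ADDMI
9: ✓ MOVGE  r3←0x84
10: ✓ ADDNE  r1←0x78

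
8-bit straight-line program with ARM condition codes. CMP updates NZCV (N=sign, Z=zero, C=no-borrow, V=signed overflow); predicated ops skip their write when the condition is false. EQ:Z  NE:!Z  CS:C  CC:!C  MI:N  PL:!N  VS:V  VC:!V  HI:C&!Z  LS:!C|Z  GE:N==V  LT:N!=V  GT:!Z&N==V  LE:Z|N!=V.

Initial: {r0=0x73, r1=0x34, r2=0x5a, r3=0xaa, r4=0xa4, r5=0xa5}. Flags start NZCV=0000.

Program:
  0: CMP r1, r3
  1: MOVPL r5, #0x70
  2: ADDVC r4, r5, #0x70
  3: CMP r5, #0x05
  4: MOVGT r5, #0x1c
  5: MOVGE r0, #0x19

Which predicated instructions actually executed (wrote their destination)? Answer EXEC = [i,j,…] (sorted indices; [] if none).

0: ✓ CMP  NZCV=1001
1: · MOVPL
2: · ADDVC
3: ✓ CMP  NZCV=1010
4: · MOVGT
5: · MOVGE

EXEC = []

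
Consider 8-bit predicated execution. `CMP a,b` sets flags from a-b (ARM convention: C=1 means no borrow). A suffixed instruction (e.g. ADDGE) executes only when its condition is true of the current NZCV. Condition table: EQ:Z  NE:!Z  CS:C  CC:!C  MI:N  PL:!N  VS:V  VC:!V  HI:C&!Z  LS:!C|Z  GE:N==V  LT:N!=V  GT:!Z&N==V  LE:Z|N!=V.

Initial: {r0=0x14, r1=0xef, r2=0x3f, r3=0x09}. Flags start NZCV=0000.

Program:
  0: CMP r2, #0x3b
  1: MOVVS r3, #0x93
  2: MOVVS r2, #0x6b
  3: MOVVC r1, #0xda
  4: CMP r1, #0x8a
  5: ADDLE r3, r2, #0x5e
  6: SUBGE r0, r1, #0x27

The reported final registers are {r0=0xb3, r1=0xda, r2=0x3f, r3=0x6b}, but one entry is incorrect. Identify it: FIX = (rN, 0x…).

FIX = (r3, 0x09)

0: ✓ CMP  NZCV=0010
1: · MOVVS
2: · MOVVS
3: ✓ MOVVC  r1←0xda
4: ✓ CMP  NZCV=0010
5: · ADDLE
6: ✓ SUBGE  r0←0xb3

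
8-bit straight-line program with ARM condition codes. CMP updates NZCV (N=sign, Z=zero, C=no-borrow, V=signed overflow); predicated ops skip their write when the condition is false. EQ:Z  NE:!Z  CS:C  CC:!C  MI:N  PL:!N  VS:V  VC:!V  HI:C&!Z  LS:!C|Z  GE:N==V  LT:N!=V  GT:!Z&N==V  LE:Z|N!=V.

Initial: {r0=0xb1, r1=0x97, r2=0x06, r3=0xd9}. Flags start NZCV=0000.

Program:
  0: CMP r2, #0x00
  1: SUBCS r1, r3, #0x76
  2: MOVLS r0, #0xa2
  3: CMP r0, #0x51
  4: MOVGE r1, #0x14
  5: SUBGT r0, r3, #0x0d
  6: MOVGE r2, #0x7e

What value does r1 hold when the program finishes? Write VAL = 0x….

VAL = 0x63

[0] flags=0010 → (cmp)
[1] flags=0010 CS?T → r1=0x63
[2] flags=0010 LS?F → skip
[3] flags=0011 → (cmp)
[4] flags=0011 GE?F → skip
[5] flags=0011 GT?F → skip
[6] flags=0011 GE?F → skip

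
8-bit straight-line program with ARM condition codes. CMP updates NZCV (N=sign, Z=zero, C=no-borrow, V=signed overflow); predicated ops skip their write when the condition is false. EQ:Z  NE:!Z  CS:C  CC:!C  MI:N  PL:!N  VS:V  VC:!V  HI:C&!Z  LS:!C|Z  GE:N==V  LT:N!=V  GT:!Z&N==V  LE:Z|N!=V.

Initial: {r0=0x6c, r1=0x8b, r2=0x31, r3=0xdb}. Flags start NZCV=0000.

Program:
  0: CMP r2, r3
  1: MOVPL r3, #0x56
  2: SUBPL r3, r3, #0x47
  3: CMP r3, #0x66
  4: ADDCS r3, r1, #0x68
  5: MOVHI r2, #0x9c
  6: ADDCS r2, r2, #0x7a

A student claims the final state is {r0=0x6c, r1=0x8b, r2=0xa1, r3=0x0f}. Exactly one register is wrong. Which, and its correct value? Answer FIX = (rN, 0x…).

0: ✓ CMP  NZCV=0000
1: ✓ MOVPL  r3←0x56
2: ✓ SUBPL  r3←0x0f
3: ✓ CMP  NZCV=1000
4: · ADDCS
5: · MOVHI
6: · ADDCS

FIX = (r2, 0x31)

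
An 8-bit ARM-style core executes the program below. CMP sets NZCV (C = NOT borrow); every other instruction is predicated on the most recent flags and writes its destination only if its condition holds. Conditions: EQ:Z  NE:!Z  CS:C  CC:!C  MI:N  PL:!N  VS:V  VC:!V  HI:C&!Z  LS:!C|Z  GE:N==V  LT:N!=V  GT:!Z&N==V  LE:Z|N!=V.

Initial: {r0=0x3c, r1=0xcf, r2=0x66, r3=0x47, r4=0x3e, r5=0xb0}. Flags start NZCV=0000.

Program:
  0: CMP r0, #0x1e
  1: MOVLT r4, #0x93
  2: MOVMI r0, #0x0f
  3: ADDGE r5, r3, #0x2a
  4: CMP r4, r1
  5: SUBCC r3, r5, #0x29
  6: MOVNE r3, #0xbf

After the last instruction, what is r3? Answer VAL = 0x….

0: ✓ CMP  NZCV=0010
1: · MOVLT
2: · MOVMI
3: ✓ ADDGE  r5←0x71
4: ✓ CMP  NZCV=0000
5: ✓ SUBCC  r3←0x48
6: ✓ MOVNE  r3←0xbf

VAL = 0xbf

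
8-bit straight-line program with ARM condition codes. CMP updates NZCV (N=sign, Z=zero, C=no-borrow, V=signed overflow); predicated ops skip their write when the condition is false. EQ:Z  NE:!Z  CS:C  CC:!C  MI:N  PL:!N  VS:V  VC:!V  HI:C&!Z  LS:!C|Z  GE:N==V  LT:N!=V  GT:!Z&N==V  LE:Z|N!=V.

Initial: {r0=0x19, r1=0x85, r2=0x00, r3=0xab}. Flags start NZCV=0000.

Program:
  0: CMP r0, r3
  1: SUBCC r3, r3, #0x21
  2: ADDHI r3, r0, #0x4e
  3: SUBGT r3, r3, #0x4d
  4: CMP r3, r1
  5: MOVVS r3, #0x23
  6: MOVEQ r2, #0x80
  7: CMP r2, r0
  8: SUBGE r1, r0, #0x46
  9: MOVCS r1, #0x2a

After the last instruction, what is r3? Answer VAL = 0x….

0: ✓ CMP  NZCV=0000
1: ✓ SUBCC  r3←0x8a
2: · ADDHI
3: ✓ SUBGT  r3←0x3d
4: ✓ CMP  NZCV=1001
5: ✓ MOVVS  r3←0x23
6: · MOVEQ
7: ✓ CMP  NZCV=1000
8: · SUBGE
9: · MOVCS

VAL = 0x23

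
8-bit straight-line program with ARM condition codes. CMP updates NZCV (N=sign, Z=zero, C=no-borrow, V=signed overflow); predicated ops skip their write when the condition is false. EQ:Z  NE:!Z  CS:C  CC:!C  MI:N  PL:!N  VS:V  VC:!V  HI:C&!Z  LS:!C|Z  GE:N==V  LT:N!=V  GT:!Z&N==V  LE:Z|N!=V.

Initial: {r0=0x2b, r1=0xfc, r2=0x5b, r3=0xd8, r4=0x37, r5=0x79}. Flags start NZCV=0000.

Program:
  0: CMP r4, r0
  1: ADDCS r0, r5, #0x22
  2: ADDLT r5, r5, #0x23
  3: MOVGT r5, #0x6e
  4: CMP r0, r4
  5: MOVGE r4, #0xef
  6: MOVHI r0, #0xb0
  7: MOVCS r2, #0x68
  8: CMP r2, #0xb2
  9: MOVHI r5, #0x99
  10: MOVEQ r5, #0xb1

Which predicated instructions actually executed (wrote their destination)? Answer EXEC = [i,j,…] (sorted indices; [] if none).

[0] flags=0010 → (cmp)
[1] flags=0010 CS?T → r0=0x9b
[2] flags=0010 LT?F → skip
[3] flags=0010 GT?T → r5=0x6e
[4] flags=0011 → (cmp)
[5] flags=0011 GE?F → skip
[6] flags=0011 HI?T → r0=0xb0
[7] flags=0011 CS?T → r2=0x68
[8] flags=1001 → (cmp)
[9] flags=1001 HI?F → skip
[10] flags=1001 EQ?F → skip

EXEC = [1,3,6,7]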